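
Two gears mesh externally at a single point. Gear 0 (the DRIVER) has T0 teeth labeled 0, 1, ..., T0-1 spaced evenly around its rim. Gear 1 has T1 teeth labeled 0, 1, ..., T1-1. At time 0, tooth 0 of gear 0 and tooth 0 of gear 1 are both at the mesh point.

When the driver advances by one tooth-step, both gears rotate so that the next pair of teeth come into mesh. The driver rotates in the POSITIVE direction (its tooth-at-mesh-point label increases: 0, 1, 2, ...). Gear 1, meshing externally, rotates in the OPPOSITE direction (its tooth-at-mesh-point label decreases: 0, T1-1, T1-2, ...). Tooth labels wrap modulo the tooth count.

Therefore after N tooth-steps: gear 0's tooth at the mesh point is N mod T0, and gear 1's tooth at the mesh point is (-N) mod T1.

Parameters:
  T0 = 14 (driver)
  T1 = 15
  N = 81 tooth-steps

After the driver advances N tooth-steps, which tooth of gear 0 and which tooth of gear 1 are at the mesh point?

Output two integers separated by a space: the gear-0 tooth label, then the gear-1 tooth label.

Answer: 11 9

Derivation:
Gear 0 (driver, T0=14): tooth at mesh = N mod T0
  81 = 5 * 14 + 11, so 81 mod 14 = 11
  gear 0 tooth = 11
Gear 1 (driven, T1=15): tooth at mesh = (-N) mod T1
  81 = 5 * 15 + 6, so 81 mod 15 = 6
  (-81) mod 15 = (-6) mod 15 = 15 - 6 = 9
Mesh after 81 steps: gear-0 tooth 11 meets gear-1 tooth 9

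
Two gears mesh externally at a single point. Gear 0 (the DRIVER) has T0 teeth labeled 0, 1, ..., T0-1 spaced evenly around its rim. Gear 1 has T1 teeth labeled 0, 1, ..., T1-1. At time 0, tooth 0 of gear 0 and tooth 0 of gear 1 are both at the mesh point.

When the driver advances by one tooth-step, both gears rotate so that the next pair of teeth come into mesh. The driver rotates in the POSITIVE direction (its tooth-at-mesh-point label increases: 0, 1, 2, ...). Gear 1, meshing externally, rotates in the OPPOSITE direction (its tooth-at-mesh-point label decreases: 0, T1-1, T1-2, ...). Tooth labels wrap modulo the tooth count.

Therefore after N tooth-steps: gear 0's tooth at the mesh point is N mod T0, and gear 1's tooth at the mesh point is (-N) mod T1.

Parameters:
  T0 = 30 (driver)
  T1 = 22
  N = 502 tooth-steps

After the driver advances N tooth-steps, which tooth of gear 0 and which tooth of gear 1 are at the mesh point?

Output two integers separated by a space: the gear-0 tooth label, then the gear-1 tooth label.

Answer: 22 4

Derivation:
Gear 0 (driver, T0=30): tooth at mesh = N mod T0
  502 = 16 * 30 + 22, so 502 mod 30 = 22
  gear 0 tooth = 22
Gear 1 (driven, T1=22): tooth at mesh = (-N) mod T1
  502 = 22 * 22 + 18, so 502 mod 22 = 18
  (-502) mod 22 = (-18) mod 22 = 22 - 18 = 4
Mesh after 502 steps: gear-0 tooth 22 meets gear-1 tooth 4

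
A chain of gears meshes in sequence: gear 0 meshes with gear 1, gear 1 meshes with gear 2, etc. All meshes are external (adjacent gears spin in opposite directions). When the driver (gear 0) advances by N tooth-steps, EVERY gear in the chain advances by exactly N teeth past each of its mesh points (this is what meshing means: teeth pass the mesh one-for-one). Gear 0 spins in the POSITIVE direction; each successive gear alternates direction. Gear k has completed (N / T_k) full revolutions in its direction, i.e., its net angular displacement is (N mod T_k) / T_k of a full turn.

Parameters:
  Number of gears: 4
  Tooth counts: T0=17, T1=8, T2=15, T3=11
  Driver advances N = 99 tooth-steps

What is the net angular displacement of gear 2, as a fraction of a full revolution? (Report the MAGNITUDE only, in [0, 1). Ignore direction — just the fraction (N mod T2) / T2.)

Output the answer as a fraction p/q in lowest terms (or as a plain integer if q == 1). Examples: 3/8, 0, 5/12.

Answer: 3/5

Derivation:
Chain of 4 gears, tooth counts: [17, 8, 15, 11]
  gear 0: T0=17, direction=positive, advance = 99 mod 17 = 14 teeth = 14/17 turn
  gear 1: T1=8, direction=negative, advance = 99 mod 8 = 3 teeth = 3/8 turn
  gear 2: T2=15, direction=positive, advance = 99 mod 15 = 9 teeth = 9/15 turn
  gear 3: T3=11, direction=negative, advance = 99 mod 11 = 0 teeth = 0/11 turn
Gear 2: 99 mod 15 = 9
Fraction = 9 / 15 = 3/5 (gcd(9,15)=3) = 3/5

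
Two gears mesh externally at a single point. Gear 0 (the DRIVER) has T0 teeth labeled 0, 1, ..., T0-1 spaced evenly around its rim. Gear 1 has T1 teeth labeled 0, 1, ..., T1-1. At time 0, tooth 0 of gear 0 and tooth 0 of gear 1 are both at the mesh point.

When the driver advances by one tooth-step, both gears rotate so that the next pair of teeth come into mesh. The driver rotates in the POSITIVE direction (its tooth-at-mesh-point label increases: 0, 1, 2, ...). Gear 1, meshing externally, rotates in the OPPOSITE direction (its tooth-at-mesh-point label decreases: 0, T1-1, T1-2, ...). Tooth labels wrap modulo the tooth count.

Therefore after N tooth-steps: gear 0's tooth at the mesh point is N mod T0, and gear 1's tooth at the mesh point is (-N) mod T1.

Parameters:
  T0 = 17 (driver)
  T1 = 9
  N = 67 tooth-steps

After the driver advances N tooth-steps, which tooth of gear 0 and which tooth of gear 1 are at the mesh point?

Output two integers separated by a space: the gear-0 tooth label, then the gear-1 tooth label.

Answer: 16 5

Derivation:
Gear 0 (driver, T0=17): tooth at mesh = N mod T0
  67 = 3 * 17 + 16, so 67 mod 17 = 16
  gear 0 tooth = 16
Gear 1 (driven, T1=9): tooth at mesh = (-N) mod T1
  67 = 7 * 9 + 4, so 67 mod 9 = 4
  (-67) mod 9 = (-4) mod 9 = 9 - 4 = 5
Mesh after 67 steps: gear-0 tooth 16 meets gear-1 tooth 5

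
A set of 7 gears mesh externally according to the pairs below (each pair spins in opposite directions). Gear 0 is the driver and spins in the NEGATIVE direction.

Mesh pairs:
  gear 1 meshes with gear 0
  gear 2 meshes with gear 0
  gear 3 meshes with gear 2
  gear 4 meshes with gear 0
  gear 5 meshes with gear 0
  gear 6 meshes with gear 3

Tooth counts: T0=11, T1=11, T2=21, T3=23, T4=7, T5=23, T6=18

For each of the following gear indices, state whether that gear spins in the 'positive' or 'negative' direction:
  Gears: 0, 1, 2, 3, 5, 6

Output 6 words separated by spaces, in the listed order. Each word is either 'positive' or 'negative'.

Gear 0 (driver): negative (depth 0)
  gear 1: meshes with gear 0 -> depth 1 -> positive (opposite of gear 0)
  gear 2: meshes with gear 0 -> depth 1 -> positive (opposite of gear 0)
  gear 3: meshes with gear 2 -> depth 2 -> negative (opposite of gear 2)
  gear 4: meshes with gear 0 -> depth 1 -> positive (opposite of gear 0)
  gear 5: meshes with gear 0 -> depth 1 -> positive (opposite of gear 0)
  gear 6: meshes with gear 3 -> depth 3 -> positive (opposite of gear 3)
Queried indices 0, 1, 2, 3, 5, 6 -> negative, positive, positive, negative, positive, positive

Answer: negative positive positive negative positive positive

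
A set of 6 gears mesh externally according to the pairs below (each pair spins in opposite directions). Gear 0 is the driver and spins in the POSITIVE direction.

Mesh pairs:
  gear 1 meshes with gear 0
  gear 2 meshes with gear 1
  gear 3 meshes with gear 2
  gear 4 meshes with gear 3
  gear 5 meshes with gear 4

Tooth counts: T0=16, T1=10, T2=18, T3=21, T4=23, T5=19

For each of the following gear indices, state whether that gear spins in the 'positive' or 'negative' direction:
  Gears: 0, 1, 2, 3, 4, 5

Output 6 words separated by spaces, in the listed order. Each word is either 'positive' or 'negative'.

Gear 0 (driver): positive (depth 0)
  gear 1: meshes with gear 0 -> depth 1 -> negative (opposite of gear 0)
  gear 2: meshes with gear 1 -> depth 2 -> positive (opposite of gear 1)
  gear 3: meshes with gear 2 -> depth 3 -> negative (opposite of gear 2)
  gear 4: meshes with gear 3 -> depth 4 -> positive (opposite of gear 3)
  gear 5: meshes with gear 4 -> depth 5 -> negative (opposite of gear 4)
Queried indices 0, 1, 2, 3, 4, 5 -> positive, negative, positive, negative, positive, negative

Answer: positive negative positive negative positive negative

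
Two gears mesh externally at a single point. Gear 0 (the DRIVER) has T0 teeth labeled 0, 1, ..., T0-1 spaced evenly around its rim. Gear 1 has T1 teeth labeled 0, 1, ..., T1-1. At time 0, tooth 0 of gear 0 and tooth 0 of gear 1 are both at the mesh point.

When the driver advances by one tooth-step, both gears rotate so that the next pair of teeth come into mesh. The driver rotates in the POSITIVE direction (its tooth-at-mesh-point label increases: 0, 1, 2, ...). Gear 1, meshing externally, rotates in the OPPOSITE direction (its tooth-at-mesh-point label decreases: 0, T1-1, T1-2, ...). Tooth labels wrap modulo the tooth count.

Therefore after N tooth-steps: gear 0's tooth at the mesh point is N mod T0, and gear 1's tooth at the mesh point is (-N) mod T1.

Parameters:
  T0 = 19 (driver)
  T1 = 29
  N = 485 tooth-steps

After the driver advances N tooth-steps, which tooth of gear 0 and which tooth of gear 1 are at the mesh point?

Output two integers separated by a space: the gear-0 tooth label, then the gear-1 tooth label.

Gear 0 (driver, T0=19): tooth at mesh = N mod T0
  485 = 25 * 19 + 10, so 485 mod 19 = 10
  gear 0 tooth = 10
Gear 1 (driven, T1=29): tooth at mesh = (-N) mod T1
  485 = 16 * 29 + 21, so 485 mod 29 = 21
  (-485) mod 29 = (-21) mod 29 = 29 - 21 = 8
Mesh after 485 steps: gear-0 tooth 10 meets gear-1 tooth 8

Answer: 10 8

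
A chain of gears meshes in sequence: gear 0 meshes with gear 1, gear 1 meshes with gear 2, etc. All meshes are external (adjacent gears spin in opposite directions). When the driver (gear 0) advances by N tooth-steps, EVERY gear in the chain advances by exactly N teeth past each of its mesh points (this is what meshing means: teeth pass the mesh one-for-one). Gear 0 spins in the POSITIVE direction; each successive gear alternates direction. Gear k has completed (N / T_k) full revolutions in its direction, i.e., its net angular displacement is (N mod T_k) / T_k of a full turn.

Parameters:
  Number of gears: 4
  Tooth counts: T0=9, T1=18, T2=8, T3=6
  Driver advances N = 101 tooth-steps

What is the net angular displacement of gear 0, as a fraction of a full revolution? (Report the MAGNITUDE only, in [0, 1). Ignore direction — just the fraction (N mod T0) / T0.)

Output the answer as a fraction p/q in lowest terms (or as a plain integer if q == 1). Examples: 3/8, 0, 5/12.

Answer: 2/9

Derivation:
Chain of 4 gears, tooth counts: [9, 18, 8, 6]
  gear 0: T0=9, direction=positive, advance = 101 mod 9 = 2 teeth = 2/9 turn
  gear 1: T1=18, direction=negative, advance = 101 mod 18 = 11 teeth = 11/18 turn
  gear 2: T2=8, direction=positive, advance = 101 mod 8 = 5 teeth = 5/8 turn
  gear 3: T3=6, direction=negative, advance = 101 mod 6 = 5 teeth = 5/6 turn
Gear 0: 101 mod 9 = 2
Fraction = 2 / 9 = 2/9 (gcd(2,9)=1) = 2/9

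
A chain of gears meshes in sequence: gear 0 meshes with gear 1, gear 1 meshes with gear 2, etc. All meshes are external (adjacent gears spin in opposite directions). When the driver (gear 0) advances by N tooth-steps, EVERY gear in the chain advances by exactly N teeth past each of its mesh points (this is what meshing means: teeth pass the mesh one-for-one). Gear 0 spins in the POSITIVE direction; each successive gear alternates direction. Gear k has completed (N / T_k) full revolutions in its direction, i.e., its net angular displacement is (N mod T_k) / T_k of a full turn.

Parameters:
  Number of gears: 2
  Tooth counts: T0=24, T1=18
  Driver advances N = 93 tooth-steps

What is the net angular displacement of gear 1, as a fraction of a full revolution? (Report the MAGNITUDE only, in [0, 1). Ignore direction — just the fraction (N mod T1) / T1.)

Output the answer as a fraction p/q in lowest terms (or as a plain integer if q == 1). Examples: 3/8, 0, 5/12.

Answer: 1/6

Derivation:
Chain of 2 gears, tooth counts: [24, 18]
  gear 0: T0=24, direction=positive, advance = 93 mod 24 = 21 teeth = 21/24 turn
  gear 1: T1=18, direction=negative, advance = 93 mod 18 = 3 teeth = 3/18 turn
Gear 1: 93 mod 18 = 3
Fraction = 3 / 18 = 1/6 (gcd(3,18)=3) = 1/6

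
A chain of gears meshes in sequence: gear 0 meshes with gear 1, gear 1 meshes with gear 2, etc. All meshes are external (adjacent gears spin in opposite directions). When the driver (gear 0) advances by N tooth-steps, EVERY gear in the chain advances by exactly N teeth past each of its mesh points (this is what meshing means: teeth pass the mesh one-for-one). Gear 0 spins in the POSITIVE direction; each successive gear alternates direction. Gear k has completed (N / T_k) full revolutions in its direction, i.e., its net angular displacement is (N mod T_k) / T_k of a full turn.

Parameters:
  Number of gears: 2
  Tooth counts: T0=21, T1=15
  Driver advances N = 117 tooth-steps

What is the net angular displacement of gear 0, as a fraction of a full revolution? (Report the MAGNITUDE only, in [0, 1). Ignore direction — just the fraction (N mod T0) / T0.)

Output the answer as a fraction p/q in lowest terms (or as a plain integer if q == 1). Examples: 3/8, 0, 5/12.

Answer: 4/7

Derivation:
Chain of 2 gears, tooth counts: [21, 15]
  gear 0: T0=21, direction=positive, advance = 117 mod 21 = 12 teeth = 12/21 turn
  gear 1: T1=15, direction=negative, advance = 117 mod 15 = 12 teeth = 12/15 turn
Gear 0: 117 mod 21 = 12
Fraction = 12 / 21 = 4/7 (gcd(12,21)=3) = 4/7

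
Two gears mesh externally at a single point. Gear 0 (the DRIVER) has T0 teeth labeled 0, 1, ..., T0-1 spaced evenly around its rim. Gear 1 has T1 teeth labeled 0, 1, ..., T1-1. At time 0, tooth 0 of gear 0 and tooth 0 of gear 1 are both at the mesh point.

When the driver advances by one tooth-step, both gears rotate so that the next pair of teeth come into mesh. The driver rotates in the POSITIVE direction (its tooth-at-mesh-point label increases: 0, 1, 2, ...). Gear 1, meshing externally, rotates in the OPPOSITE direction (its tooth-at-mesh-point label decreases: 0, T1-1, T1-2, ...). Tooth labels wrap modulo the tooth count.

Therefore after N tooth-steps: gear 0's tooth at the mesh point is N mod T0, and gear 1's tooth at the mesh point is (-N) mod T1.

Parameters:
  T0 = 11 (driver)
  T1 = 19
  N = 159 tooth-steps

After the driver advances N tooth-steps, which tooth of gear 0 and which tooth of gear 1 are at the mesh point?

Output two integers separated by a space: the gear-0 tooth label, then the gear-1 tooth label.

Gear 0 (driver, T0=11): tooth at mesh = N mod T0
  159 = 14 * 11 + 5, so 159 mod 11 = 5
  gear 0 tooth = 5
Gear 1 (driven, T1=19): tooth at mesh = (-N) mod T1
  159 = 8 * 19 + 7, so 159 mod 19 = 7
  (-159) mod 19 = (-7) mod 19 = 19 - 7 = 12
Mesh after 159 steps: gear-0 tooth 5 meets gear-1 tooth 12

Answer: 5 12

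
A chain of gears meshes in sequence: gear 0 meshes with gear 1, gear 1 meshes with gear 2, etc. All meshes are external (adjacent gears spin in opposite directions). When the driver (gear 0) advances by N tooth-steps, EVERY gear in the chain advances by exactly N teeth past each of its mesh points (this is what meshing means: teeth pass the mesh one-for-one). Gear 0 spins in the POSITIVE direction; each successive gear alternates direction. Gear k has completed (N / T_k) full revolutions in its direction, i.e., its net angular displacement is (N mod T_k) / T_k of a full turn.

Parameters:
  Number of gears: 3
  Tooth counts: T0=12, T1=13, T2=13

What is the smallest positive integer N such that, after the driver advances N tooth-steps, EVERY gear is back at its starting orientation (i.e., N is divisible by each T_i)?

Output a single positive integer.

Gear k returns to start when N is a multiple of T_k.
All gears at start simultaneously when N is a common multiple of [12, 13, 13]; the smallest such N is lcm(12, 13, 13).
Start: lcm = T0 = 12
Fold in T1=13: gcd(12, 13) = 1; lcm(12, 13) = 12 * 13 / 1 = 156 / 1 = 156
Fold in T2=13: gcd(156, 13) = 13; lcm(156, 13) = 156 * 13 / 13 = 2028 / 13 = 156
Full cycle length = 156

Answer: 156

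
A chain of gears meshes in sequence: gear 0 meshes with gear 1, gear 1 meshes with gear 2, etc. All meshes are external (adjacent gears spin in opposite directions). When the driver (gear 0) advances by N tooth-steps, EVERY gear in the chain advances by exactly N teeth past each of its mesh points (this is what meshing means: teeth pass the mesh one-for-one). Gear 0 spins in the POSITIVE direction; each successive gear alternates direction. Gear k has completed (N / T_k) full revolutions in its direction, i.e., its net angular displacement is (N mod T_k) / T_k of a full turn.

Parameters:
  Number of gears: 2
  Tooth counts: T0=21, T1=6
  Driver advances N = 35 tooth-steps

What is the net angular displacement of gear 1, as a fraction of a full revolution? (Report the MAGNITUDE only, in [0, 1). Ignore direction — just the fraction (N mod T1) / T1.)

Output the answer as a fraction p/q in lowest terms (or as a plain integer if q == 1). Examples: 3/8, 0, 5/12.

Answer: 5/6

Derivation:
Chain of 2 gears, tooth counts: [21, 6]
  gear 0: T0=21, direction=positive, advance = 35 mod 21 = 14 teeth = 14/21 turn
  gear 1: T1=6, direction=negative, advance = 35 mod 6 = 5 teeth = 5/6 turn
Gear 1: 35 mod 6 = 5
Fraction = 5 / 6 = 5/6 (gcd(5,6)=1) = 5/6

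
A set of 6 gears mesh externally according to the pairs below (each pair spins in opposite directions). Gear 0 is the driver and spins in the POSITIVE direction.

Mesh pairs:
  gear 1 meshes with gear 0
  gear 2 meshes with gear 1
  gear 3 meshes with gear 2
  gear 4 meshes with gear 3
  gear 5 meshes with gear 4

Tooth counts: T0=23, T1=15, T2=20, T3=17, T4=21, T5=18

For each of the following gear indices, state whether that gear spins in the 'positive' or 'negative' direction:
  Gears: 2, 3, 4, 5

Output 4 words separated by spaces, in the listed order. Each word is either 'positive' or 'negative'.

Answer: positive negative positive negative

Derivation:
Gear 0 (driver): positive (depth 0)
  gear 1: meshes with gear 0 -> depth 1 -> negative (opposite of gear 0)
  gear 2: meshes with gear 1 -> depth 2 -> positive (opposite of gear 1)
  gear 3: meshes with gear 2 -> depth 3 -> negative (opposite of gear 2)
  gear 4: meshes with gear 3 -> depth 4 -> positive (opposite of gear 3)
  gear 5: meshes with gear 4 -> depth 5 -> negative (opposite of gear 4)
Queried indices 2, 3, 4, 5 -> positive, negative, positive, negative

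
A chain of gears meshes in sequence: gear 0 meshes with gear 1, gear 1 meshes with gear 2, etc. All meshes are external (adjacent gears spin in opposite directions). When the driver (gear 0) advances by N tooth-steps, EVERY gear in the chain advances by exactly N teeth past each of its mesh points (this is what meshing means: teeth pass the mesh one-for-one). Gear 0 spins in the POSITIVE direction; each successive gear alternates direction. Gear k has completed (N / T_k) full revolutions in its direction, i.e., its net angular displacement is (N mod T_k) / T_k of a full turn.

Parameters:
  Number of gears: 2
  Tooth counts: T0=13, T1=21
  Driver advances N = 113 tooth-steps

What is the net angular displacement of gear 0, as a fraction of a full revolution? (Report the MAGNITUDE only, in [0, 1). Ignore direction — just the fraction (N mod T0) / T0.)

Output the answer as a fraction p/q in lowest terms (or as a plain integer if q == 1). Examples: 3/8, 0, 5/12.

Chain of 2 gears, tooth counts: [13, 21]
  gear 0: T0=13, direction=positive, advance = 113 mod 13 = 9 teeth = 9/13 turn
  gear 1: T1=21, direction=negative, advance = 113 mod 21 = 8 teeth = 8/21 turn
Gear 0: 113 mod 13 = 9
Fraction = 9 / 13 = 9/13 (gcd(9,13)=1) = 9/13

Answer: 9/13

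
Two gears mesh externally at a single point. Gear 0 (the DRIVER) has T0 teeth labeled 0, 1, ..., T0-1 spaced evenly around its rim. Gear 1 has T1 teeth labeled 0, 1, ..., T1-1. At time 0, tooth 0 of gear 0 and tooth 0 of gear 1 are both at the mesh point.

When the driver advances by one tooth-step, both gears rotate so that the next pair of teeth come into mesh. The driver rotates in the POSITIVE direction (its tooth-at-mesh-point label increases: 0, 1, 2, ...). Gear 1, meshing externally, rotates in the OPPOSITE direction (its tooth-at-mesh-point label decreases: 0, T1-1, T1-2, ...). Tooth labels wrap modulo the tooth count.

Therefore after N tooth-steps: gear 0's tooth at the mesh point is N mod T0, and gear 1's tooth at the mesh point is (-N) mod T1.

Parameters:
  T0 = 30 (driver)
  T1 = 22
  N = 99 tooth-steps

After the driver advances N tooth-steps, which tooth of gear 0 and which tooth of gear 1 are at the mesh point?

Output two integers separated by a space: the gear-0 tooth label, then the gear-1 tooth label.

Gear 0 (driver, T0=30): tooth at mesh = N mod T0
  99 = 3 * 30 + 9, so 99 mod 30 = 9
  gear 0 tooth = 9
Gear 1 (driven, T1=22): tooth at mesh = (-N) mod T1
  99 = 4 * 22 + 11, so 99 mod 22 = 11
  (-99) mod 22 = (-11) mod 22 = 22 - 11 = 11
Mesh after 99 steps: gear-0 tooth 9 meets gear-1 tooth 11

Answer: 9 11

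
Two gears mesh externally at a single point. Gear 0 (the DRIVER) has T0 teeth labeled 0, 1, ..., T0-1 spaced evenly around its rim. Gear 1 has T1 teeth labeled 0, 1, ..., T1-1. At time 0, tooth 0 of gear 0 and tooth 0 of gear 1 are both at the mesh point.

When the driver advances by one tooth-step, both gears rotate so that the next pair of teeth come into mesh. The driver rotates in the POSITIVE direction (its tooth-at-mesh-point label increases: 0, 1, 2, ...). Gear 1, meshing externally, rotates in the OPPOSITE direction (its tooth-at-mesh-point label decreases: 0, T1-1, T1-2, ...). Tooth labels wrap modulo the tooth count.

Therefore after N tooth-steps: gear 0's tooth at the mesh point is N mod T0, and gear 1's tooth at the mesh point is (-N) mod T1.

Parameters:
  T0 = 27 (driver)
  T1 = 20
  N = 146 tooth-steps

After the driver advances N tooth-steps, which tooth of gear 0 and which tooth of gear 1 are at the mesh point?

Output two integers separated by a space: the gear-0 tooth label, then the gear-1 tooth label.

Gear 0 (driver, T0=27): tooth at mesh = N mod T0
  146 = 5 * 27 + 11, so 146 mod 27 = 11
  gear 0 tooth = 11
Gear 1 (driven, T1=20): tooth at mesh = (-N) mod T1
  146 = 7 * 20 + 6, so 146 mod 20 = 6
  (-146) mod 20 = (-6) mod 20 = 20 - 6 = 14
Mesh after 146 steps: gear-0 tooth 11 meets gear-1 tooth 14

Answer: 11 14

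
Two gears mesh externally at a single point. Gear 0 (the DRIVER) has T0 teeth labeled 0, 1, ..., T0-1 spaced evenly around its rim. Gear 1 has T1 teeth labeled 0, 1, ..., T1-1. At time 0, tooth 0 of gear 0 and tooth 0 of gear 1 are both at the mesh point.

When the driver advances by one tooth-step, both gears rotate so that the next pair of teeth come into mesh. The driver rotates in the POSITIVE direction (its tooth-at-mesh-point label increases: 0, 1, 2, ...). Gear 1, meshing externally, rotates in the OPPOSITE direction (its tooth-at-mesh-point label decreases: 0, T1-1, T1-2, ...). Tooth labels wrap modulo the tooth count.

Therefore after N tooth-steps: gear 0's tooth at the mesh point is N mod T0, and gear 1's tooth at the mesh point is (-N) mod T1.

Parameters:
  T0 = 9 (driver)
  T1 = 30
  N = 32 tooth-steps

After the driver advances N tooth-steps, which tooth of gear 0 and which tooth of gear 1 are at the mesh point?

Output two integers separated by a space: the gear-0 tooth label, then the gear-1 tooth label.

Gear 0 (driver, T0=9): tooth at mesh = N mod T0
  32 = 3 * 9 + 5, so 32 mod 9 = 5
  gear 0 tooth = 5
Gear 1 (driven, T1=30): tooth at mesh = (-N) mod T1
  32 = 1 * 30 + 2, so 32 mod 30 = 2
  (-32) mod 30 = (-2) mod 30 = 30 - 2 = 28
Mesh after 32 steps: gear-0 tooth 5 meets gear-1 tooth 28

Answer: 5 28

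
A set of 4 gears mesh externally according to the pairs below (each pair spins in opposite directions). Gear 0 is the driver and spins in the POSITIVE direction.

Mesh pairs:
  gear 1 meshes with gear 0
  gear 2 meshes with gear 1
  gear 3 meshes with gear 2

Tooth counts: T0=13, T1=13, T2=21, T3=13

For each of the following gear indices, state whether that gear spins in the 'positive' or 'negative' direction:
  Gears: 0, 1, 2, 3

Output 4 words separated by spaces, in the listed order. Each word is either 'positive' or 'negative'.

Gear 0 (driver): positive (depth 0)
  gear 1: meshes with gear 0 -> depth 1 -> negative (opposite of gear 0)
  gear 2: meshes with gear 1 -> depth 2 -> positive (opposite of gear 1)
  gear 3: meshes with gear 2 -> depth 3 -> negative (opposite of gear 2)
Queried indices 0, 1, 2, 3 -> positive, negative, positive, negative

Answer: positive negative positive negative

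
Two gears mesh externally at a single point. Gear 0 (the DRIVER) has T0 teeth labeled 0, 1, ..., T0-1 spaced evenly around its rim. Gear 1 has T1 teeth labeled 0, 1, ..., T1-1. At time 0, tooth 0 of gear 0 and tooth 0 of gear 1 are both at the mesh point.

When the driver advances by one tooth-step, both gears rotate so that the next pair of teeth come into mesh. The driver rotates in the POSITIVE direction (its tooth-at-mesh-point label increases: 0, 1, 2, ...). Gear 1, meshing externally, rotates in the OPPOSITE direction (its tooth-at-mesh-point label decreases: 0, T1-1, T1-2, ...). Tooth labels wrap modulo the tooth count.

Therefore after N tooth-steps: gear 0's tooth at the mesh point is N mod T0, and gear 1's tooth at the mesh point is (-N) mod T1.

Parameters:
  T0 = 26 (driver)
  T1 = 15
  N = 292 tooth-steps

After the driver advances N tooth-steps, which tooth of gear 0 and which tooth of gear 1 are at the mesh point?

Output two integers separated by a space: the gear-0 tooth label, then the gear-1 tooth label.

Answer: 6 8

Derivation:
Gear 0 (driver, T0=26): tooth at mesh = N mod T0
  292 = 11 * 26 + 6, so 292 mod 26 = 6
  gear 0 tooth = 6
Gear 1 (driven, T1=15): tooth at mesh = (-N) mod T1
  292 = 19 * 15 + 7, so 292 mod 15 = 7
  (-292) mod 15 = (-7) mod 15 = 15 - 7 = 8
Mesh after 292 steps: gear-0 tooth 6 meets gear-1 tooth 8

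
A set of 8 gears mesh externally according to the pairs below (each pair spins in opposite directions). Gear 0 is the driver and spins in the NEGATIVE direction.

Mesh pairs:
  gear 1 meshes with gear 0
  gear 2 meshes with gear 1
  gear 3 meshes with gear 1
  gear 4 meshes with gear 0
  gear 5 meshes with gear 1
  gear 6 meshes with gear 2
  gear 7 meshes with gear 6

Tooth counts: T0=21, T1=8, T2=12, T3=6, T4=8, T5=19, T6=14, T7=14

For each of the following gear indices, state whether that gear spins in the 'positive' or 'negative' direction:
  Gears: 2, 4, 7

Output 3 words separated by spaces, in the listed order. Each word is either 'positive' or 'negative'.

Gear 0 (driver): negative (depth 0)
  gear 1: meshes with gear 0 -> depth 1 -> positive (opposite of gear 0)
  gear 2: meshes with gear 1 -> depth 2 -> negative (opposite of gear 1)
  gear 3: meshes with gear 1 -> depth 2 -> negative (opposite of gear 1)
  gear 4: meshes with gear 0 -> depth 1 -> positive (opposite of gear 0)
  gear 5: meshes with gear 1 -> depth 2 -> negative (opposite of gear 1)
  gear 6: meshes with gear 2 -> depth 3 -> positive (opposite of gear 2)
  gear 7: meshes with gear 6 -> depth 4 -> negative (opposite of gear 6)
Queried indices 2, 4, 7 -> negative, positive, negative

Answer: negative positive negative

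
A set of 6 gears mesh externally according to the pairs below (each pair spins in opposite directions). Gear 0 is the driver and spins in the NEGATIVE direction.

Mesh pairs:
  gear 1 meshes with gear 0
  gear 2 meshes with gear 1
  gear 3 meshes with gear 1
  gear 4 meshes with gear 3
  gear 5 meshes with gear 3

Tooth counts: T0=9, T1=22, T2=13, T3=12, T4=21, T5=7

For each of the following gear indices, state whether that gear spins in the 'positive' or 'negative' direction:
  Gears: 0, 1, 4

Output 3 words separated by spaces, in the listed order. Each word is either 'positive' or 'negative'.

Answer: negative positive positive

Derivation:
Gear 0 (driver): negative (depth 0)
  gear 1: meshes with gear 0 -> depth 1 -> positive (opposite of gear 0)
  gear 2: meshes with gear 1 -> depth 2 -> negative (opposite of gear 1)
  gear 3: meshes with gear 1 -> depth 2 -> negative (opposite of gear 1)
  gear 4: meshes with gear 3 -> depth 3 -> positive (opposite of gear 3)
  gear 5: meshes with gear 3 -> depth 3 -> positive (opposite of gear 3)
Queried indices 0, 1, 4 -> negative, positive, positive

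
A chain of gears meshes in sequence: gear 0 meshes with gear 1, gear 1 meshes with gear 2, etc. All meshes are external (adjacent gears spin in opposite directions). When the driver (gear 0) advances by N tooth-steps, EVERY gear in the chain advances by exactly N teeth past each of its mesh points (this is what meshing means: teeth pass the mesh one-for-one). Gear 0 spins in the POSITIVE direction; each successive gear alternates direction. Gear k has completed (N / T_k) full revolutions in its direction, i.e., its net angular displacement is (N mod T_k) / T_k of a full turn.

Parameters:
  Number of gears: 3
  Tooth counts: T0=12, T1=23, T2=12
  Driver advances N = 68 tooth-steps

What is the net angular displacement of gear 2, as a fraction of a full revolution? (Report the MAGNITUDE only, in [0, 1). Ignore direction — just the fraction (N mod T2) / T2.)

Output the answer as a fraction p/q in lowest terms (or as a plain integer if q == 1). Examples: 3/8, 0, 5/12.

Answer: 2/3

Derivation:
Chain of 3 gears, tooth counts: [12, 23, 12]
  gear 0: T0=12, direction=positive, advance = 68 mod 12 = 8 teeth = 8/12 turn
  gear 1: T1=23, direction=negative, advance = 68 mod 23 = 22 teeth = 22/23 turn
  gear 2: T2=12, direction=positive, advance = 68 mod 12 = 8 teeth = 8/12 turn
Gear 2: 68 mod 12 = 8
Fraction = 8 / 12 = 2/3 (gcd(8,12)=4) = 2/3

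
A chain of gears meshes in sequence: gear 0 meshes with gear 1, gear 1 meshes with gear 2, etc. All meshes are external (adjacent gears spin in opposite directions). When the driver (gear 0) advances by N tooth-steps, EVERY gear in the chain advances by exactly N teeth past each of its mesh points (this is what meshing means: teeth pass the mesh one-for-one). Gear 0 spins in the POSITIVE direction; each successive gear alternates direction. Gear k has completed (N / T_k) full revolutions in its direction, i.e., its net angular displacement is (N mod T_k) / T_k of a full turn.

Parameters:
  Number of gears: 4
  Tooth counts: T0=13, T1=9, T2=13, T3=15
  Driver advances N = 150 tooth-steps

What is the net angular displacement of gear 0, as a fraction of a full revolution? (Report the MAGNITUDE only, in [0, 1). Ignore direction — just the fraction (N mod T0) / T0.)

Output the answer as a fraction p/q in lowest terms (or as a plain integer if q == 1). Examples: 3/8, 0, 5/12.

Chain of 4 gears, tooth counts: [13, 9, 13, 15]
  gear 0: T0=13, direction=positive, advance = 150 mod 13 = 7 teeth = 7/13 turn
  gear 1: T1=9, direction=negative, advance = 150 mod 9 = 6 teeth = 6/9 turn
  gear 2: T2=13, direction=positive, advance = 150 mod 13 = 7 teeth = 7/13 turn
  gear 3: T3=15, direction=negative, advance = 150 mod 15 = 0 teeth = 0/15 turn
Gear 0: 150 mod 13 = 7
Fraction = 7 / 13 = 7/13 (gcd(7,13)=1) = 7/13

Answer: 7/13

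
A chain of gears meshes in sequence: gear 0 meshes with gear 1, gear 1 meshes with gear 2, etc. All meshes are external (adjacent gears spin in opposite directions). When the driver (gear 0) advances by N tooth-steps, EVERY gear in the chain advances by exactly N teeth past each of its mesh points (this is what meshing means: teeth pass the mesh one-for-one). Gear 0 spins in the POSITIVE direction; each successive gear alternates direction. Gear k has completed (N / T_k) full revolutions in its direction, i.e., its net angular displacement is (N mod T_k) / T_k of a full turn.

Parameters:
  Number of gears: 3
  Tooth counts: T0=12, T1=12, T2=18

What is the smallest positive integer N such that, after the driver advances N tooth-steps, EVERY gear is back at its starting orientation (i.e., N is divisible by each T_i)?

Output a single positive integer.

Gear k returns to start when N is a multiple of T_k.
All gears at start simultaneously when N is a common multiple of [12, 12, 18]; the smallest such N is lcm(12, 12, 18).
Start: lcm = T0 = 12
Fold in T1=12: gcd(12, 12) = 12; lcm(12, 12) = 12 * 12 / 12 = 144 / 12 = 12
Fold in T2=18: gcd(12, 18) = 6; lcm(12, 18) = 12 * 18 / 6 = 216 / 6 = 36
Full cycle length = 36

Answer: 36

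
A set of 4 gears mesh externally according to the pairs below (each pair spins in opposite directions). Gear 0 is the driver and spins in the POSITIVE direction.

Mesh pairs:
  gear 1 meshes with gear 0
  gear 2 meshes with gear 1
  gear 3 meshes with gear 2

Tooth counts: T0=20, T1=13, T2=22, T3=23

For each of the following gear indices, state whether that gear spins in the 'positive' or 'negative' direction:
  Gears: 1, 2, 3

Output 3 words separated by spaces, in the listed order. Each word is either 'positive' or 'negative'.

Answer: negative positive negative

Derivation:
Gear 0 (driver): positive (depth 0)
  gear 1: meshes with gear 0 -> depth 1 -> negative (opposite of gear 0)
  gear 2: meshes with gear 1 -> depth 2 -> positive (opposite of gear 1)
  gear 3: meshes with gear 2 -> depth 3 -> negative (opposite of gear 2)
Queried indices 1, 2, 3 -> negative, positive, negative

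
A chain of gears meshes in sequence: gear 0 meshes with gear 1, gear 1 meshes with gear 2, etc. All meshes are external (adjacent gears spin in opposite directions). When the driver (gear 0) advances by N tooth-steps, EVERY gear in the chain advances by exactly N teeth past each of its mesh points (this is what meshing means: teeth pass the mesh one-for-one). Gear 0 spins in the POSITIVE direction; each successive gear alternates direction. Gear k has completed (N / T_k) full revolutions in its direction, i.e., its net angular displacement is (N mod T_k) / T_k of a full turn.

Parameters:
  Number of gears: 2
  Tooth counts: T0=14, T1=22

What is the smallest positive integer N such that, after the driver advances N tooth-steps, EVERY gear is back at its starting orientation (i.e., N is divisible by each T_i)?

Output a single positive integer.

Answer: 154

Derivation:
Gear k returns to start when N is a multiple of T_k.
All gears at start simultaneously when N is a common multiple of [14, 22]; the smallest such N is lcm(14, 22).
Start: lcm = T0 = 14
Fold in T1=22: gcd(14, 22) = 2; lcm(14, 22) = 14 * 22 / 2 = 308 / 2 = 154
Full cycle length = 154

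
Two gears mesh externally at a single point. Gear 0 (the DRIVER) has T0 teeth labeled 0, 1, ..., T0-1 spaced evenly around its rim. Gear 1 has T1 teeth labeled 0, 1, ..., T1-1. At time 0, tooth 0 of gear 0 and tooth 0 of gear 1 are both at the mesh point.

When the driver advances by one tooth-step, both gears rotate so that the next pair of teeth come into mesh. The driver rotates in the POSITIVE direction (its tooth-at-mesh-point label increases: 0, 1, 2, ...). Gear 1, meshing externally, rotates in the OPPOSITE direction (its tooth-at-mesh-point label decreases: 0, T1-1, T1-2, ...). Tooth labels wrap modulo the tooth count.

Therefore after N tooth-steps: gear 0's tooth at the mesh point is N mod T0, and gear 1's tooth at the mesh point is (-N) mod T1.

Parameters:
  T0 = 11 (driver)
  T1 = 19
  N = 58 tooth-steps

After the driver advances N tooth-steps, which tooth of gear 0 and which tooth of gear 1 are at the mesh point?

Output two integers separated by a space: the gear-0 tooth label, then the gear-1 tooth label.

Answer: 3 18

Derivation:
Gear 0 (driver, T0=11): tooth at mesh = N mod T0
  58 = 5 * 11 + 3, so 58 mod 11 = 3
  gear 0 tooth = 3
Gear 1 (driven, T1=19): tooth at mesh = (-N) mod T1
  58 = 3 * 19 + 1, so 58 mod 19 = 1
  (-58) mod 19 = (-1) mod 19 = 19 - 1 = 18
Mesh after 58 steps: gear-0 tooth 3 meets gear-1 tooth 18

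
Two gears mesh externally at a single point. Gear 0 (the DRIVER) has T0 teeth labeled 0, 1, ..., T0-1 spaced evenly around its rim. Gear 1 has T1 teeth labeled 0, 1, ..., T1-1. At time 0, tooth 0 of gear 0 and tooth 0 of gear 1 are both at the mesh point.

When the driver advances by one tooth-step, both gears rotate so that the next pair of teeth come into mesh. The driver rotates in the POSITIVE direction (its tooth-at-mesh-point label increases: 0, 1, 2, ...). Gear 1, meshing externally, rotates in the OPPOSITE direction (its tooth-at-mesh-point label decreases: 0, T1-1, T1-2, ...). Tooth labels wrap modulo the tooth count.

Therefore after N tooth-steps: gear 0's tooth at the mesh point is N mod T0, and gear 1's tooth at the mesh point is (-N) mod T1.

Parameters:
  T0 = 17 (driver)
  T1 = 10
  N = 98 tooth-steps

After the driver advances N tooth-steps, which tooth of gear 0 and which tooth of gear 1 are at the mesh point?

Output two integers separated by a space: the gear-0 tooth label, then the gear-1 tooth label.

Answer: 13 2

Derivation:
Gear 0 (driver, T0=17): tooth at mesh = N mod T0
  98 = 5 * 17 + 13, so 98 mod 17 = 13
  gear 0 tooth = 13
Gear 1 (driven, T1=10): tooth at mesh = (-N) mod T1
  98 = 9 * 10 + 8, so 98 mod 10 = 8
  (-98) mod 10 = (-8) mod 10 = 10 - 8 = 2
Mesh after 98 steps: gear-0 tooth 13 meets gear-1 tooth 2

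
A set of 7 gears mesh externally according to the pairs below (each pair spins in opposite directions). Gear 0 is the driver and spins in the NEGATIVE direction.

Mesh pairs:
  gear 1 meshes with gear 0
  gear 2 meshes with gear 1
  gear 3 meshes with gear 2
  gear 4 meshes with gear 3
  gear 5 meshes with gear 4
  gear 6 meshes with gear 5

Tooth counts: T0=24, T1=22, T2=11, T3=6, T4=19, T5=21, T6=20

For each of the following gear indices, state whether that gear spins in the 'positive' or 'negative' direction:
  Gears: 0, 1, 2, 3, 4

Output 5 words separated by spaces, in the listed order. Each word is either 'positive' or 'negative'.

Answer: negative positive negative positive negative

Derivation:
Gear 0 (driver): negative (depth 0)
  gear 1: meshes with gear 0 -> depth 1 -> positive (opposite of gear 0)
  gear 2: meshes with gear 1 -> depth 2 -> negative (opposite of gear 1)
  gear 3: meshes with gear 2 -> depth 3 -> positive (opposite of gear 2)
  gear 4: meshes with gear 3 -> depth 4 -> negative (opposite of gear 3)
  gear 5: meshes with gear 4 -> depth 5 -> positive (opposite of gear 4)
  gear 6: meshes with gear 5 -> depth 6 -> negative (opposite of gear 5)
Queried indices 0, 1, 2, 3, 4 -> negative, positive, negative, positive, negative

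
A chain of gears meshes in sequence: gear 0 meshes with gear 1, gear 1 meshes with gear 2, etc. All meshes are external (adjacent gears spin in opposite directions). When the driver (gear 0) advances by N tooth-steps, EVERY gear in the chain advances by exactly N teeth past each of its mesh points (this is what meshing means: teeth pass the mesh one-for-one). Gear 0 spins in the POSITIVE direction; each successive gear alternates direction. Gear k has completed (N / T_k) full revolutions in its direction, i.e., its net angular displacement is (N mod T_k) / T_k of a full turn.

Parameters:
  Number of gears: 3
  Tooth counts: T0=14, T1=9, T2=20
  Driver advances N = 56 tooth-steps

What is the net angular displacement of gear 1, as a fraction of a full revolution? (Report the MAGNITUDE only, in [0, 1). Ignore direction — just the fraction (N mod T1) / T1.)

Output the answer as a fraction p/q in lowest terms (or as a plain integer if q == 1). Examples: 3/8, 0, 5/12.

Chain of 3 gears, tooth counts: [14, 9, 20]
  gear 0: T0=14, direction=positive, advance = 56 mod 14 = 0 teeth = 0/14 turn
  gear 1: T1=9, direction=negative, advance = 56 mod 9 = 2 teeth = 2/9 turn
  gear 2: T2=20, direction=positive, advance = 56 mod 20 = 16 teeth = 16/20 turn
Gear 1: 56 mod 9 = 2
Fraction = 2 / 9 = 2/9 (gcd(2,9)=1) = 2/9

Answer: 2/9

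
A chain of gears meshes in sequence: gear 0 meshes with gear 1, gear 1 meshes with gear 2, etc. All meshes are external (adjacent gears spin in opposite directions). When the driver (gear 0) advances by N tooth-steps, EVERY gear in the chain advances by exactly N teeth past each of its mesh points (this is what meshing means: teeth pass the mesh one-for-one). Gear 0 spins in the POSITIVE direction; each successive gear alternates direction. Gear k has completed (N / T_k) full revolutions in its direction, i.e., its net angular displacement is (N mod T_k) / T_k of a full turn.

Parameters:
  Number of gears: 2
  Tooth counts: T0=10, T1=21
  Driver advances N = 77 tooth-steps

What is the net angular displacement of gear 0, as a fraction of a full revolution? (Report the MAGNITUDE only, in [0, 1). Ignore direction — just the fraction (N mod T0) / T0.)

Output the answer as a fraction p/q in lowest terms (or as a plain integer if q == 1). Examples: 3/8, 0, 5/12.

Answer: 7/10

Derivation:
Chain of 2 gears, tooth counts: [10, 21]
  gear 0: T0=10, direction=positive, advance = 77 mod 10 = 7 teeth = 7/10 turn
  gear 1: T1=21, direction=negative, advance = 77 mod 21 = 14 teeth = 14/21 turn
Gear 0: 77 mod 10 = 7
Fraction = 7 / 10 = 7/10 (gcd(7,10)=1) = 7/10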